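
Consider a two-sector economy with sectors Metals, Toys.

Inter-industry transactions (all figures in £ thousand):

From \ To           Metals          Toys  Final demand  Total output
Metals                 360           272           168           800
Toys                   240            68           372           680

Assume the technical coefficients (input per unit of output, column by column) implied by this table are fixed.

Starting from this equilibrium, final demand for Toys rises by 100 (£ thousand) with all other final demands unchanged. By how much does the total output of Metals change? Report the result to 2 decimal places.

Technical coefficients a_ij = z_ij / X_j:
  a_MM = 360/800 = 0.45, a_TM = 240/800 = 0.30
  a_MT = 272/680 = 0.40, a_TT = 68/680 = 0.10
I − A =
  [   0.55    -0.40]
  [  -0.30     0.90]
det(I−A) = (0.55)(0.90) − (-0.40)(-0.30) = 0.3750
adj(I−A) = [[0.90, 0.40], [0.30, 0.55]]
(I − A)⁻¹ = adj(I−A) / det(I−A) ≈
  [   2.4000     1.0667]
  [   0.8000     1.4667]
Δx = (I − A)⁻¹ Δd with Δd having +100 in the Toys component and 0 elsewhere.
So Δx_M = L_MT · (+100), where L_MT = adj(I−A)_MT / det(I−A) = 0.40 / 0.3750.
Δx_M = 0.40 × (+100) / 0.3750 = 40.00 / 0.3750 ≈ 106.67.

Δx_M = 106.67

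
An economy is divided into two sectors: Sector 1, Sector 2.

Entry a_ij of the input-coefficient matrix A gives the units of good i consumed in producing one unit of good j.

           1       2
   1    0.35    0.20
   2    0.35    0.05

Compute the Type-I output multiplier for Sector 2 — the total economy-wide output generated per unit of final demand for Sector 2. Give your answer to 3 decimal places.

I − A =
  [   0.65    -0.20]
  [  -0.35     0.95]
det(I−A) = (0.65)(0.95) − (-0.20)(-0.35) = 0.5475
adj(I−A) = [[0.95, 0.20], [0.35, 0.65]]
(I − A)⁻¹ = adj(I−A) / det(I−A) ≈
  [   1.7352     0.3653]
  [   0.6393     1.1872]
The output multiplier for sector j is the column-j sum of the Leontief inverse (I − A)⁻¹ = adj(I−A) / det(I−A).
Column 2 of adj(I−A): (0.20, 0.65); det(I−A) = 0.5475.
m_2 = (0.20 + 0.65) / 0.5475 = 0.85 / 0.5475 ≈ 1.553.

m_2 = 1.553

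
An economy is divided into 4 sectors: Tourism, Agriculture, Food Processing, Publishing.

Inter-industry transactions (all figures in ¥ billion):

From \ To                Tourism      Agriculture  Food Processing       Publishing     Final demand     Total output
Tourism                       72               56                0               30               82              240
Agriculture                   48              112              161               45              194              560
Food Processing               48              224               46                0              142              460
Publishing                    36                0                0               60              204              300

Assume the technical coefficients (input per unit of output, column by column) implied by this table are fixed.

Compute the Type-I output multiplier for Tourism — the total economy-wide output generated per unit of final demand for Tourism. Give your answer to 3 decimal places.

Technical coefficients a_ij = z_ij / X_j:
  a_TT = 72/240 = 0.30, a_AT = 48/240 = 0.20, a_FT = 48/240 = 0.20, a_PT = 36/240 = 0.15
  a_TA = 56/560 = 0.10, a_AA = 112/560 = 0.20, a_FA = 224/560 = 0.40, a_PA = 0/560 = 0.00
  a_TF = 0/460 = 0.00, a_AF = 161/460 = 0.35, a_FF = 46/460 = 0.10, a_PF = 0/460 = 0.00
  a_TP = 30/300 = 0.10, a_AP = 45/300 = 0.15, a_FP = 0/300 = 0.00, a_PP = 60/300 = 0.20
I − A =
  [   0.70    -0.10     0.00    -0.10]
  [  -0.20     0.80    -0.35    -0.15]
  [  -0.20    -0.40     0.90     0.00]
  [  -0.15     0.00     0.00     0.80]
Compute the cofactors C_ij = (−1)^(i+j)·(3×3 minor ij) of I−A; the adjugate is their transpose:
adj(I−A) = Cᵀ =
  [ 0.46400   0.07200   0.02800   0.07150]
  [ 0.22025   0.49050   0.19075   0.11950]
  [ 0.20100   0.23400   0.41775   0.06900]
  [ 0.08700   0.01350   0.00525   0.38100]
det(I−A) = Σ_j (I−A)_1j·C_1j = (0.70)(0.46400) + (-0.10)(0.22025) + (0.00)(0.20100) + (-0.10)(0.08700) = 0.294075
(I − A)⁻¹ = adj(I−A) / det(I−A) ≈
  [   1.5778     0.2448     0.0952     0.2431]
  [   0.7490     1.6679     0.6486     0.4064]
  [   0.6835     0.7957     1.4206     0.2346]
  [   0.2958     0.0459     0.0179     1.2956]
The output multiplier for sector j is the column-j sum of the Leontief inverse (I − A)⁻¹ = adj(I−A) / det(I−A).
Column T of adj(I−A): (0.46400, 0.22025, 0.20100, 0.08700); det(I−A) = 0.294075.
m_T = (0.46400 + 0.22025 + 0.20100 + 0.08700) / 0.294075 = 0.97225 / 0.294075 ≈ 3.306.

m_T = 3.306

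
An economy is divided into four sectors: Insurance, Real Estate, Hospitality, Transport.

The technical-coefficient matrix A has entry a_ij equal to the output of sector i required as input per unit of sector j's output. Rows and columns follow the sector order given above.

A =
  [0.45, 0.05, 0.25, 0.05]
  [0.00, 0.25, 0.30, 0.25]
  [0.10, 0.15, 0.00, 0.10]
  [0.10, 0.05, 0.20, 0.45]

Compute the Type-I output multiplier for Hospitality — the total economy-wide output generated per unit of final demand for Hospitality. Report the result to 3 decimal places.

m_3 = 3.273

I − A =
  [   0.55    -0.05    -0.25    -0.05]
  [   0.00     0.75    -0.30    -0.25]
  [  -0.10    -0.15     1.00    -0.10]
  [  -0.10    -0.05    -0.20     0.55]
Compute the cofactors C_ij = (−1)^(i+j)·(3×3 minor ij) of I−A; the adjugate is their transpose:
adj(I−A) = Cᵀ =
  [ 0.351250   0.052375   0.119000   0.077375]
  [ 0.049500   0.269250   0.123000   0.149250]
  [ 0.051250   0.050875   0.215000   0.066875]
  [ 0.087000   0.052500   0.111000   0.367500]
det(I−A) = Σ_j (I−A)_1j·C_1j = (0.55)(0.351250) + (-0.05)(0.049500) + (-0.25)(0.051250) + (-0.05)(0.087000) = 0.17355
(I − A)⁻¹ = adj(I−A) / det(I−A) ≈
  [   2.0239     0.3018     0.6857     0.4458]
  [   0.2852     1.5514     0.7087     0.8600]
  [   0.2953     0.2931     1.2388     0.3853]
  [   0.5013     0.3025     0.6396     2.1175]
The output multiplier for sector j is the column-j sum of the Leontief inverse (I − A)⁻¹ = adj(I−A) / det(I−A).
Column 3 of adj(I−A): (0.119000, 0.123000, 0.215000, 0.111000); det(I−A) = 0.17355.
m_3 = (0.119000 + 0.123000 + 0.215000 + 0.111000) / 0.17355 = 0.568 / 0.17355 ≈ 3.273.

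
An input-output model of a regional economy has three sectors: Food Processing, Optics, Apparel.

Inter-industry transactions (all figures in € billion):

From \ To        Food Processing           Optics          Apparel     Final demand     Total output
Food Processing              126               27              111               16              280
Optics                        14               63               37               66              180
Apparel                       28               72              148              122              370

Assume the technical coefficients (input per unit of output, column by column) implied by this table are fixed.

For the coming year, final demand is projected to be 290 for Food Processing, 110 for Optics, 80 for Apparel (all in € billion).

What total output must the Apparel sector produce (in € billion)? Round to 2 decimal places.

x_A = 487.58

Technical coefficients a_ij = z_ij / X_j:
  a_FF = 126/280 = 0.45, a_OF = 14/280 = 0.05, a_AF = 28/280 = 0.10
  a_FO = 27/180 = 0.15, a_OO = 63/180 = 0.35, a_AO = 72/180 = 0.40
  a_FA = 111/370 = 0.30, a_OA = 37/370 = 0.10, a_AA = 148/370 = 0.40
I − A =
  [   0.55    -0.15    -0.30]
  [  -0.05     0.65    -0.10]
  [  -0.10    -0.40     0.60]
Cofactors of I−A, C_ij = (−1)^(i+j)·(minor ij) (rows/columns in the sector order above):
  C_11 = (0.65)(0.60) − (-0.10)(-0.40) = 0.3500
  C_12 = −[(-0.05)(0.60) − (-0.10)(-0.10)] = 0.0400
  C_13 = (-0.05)(-0.40) − (0.65)(-0.10) = 0.0850
  C_21 = −[(-0.15)(0.60) − (-0.30)(-0.40)] = 0.2100
  C_22 = (0.55)(0.60) − (-0.30)(-0.10) = 0.3000
  C_23 = −[(0.55)(-0.40) − (-0.15)(-0.10)] = 0.2350
  C_31 = (-0.15)(-0.10) − (-0.30)(0.65) = 0.2100
  C_32 = −[(0.55)(-0.10) − (-0.30)(-0.05)] = 0.0700
  C_33 = (0.55)(0.65) − (-0.15)(-0.05) = 0.3500
det(I−A) = Σ_j (I−A)_1j·C_1j = (0.55)(0.3500) + (-0.15)(0.0400) + (-0.30)(0.0850) = 0.1610
adj(I−A) = Cᵀ =
  [ 0.3500   0.2100   0.2100]
  [ 0.0400   0.3000   0.0700]
  [ 0.0850   0.2350   0.3500]
(I − A)⁻¹ = adj(I−A) / det(I−A) ≈
  [   2.1739     1.3043     1.3043]
  [   0.2484     1.8634     0.4348]
  [   0.5280     1.4596     2.1739]
x = (I − A)⁻¹ d = adj(I−A)·d / det(I−A), with det(I−A) = 0.1610:
  x_F = (0.3500·290 + 0.2100·110 + 0.2100·80) / 0.1610 = 141.40 / 0.1610 ≈ 878.26
  x_O = (0.0400·290 + 0.3000·110 + 0.0700·80) / 0.1610 = 50.20 / 0.1610 ≈ 311.80
  x_A = (0.0850·290 + 0.2350·110 + 0.3500·80) / 0.1610 = 78.50 / 0.1610 ≈ 487.58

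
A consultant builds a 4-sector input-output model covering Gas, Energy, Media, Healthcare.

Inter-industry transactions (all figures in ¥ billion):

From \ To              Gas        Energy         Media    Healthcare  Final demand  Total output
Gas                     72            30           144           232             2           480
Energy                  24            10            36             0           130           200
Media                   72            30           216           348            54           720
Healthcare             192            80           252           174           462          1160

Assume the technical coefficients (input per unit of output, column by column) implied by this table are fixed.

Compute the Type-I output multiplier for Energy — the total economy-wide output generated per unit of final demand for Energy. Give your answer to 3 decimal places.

Technical coefficients a_ij = z_ij / X_j:
  a_GG = 72/480 = 0.15, a_EG = 24/480 = 0.05, a_MG = 72/480 = 0.15, a_HG = 192/480 = 0.40
  a_GE = 30/200 = 0.15, a_EE = 10/200 = 0.05, a_ME = 30/200 = 0.15, a_HE = 80/200 = 0.40
  a_GM = 144/720 = 0.20, a_EM = 36/720 = 0.05, a_MM = 216/720 = 0.30, a_HM = 252/720 = 0.35
  a_GH = 232/1160 = 0.20, a_EH = 0/1160 = 0.00, a_MH = 348/1160 = 0.30, a_HH = 174/1160 = 0.15
I − A =
  [   0.85    -0.15    -0.20    -0.20]
  [  -0.05     0.95    -0.05     0.00]
  [  -0.15    -0.15     0.70    -0.30]
  [  -0.40    -0.40    -0.35     0.85]
Compute the cofactors C_ij = (−1)^(i+j)·(3×3 minor ij) of I−A; the adjugate is their transpose:
adj(I−A) = Cᵀ =
  [ 0.453125   0.189500   0.238375   0.190750]
  [ 0.036875   0.300500   0.044125   0.024250]
  [ 0.247500   0.247500   0.600000   0.270000]
  [ 0.332500   0.332500   0.380000   0.522500]
det(I−A) = Σ_j (I−A)_1j·C_1j = (0.85)(0.453125) + (-0.15)(0.036875) + (-0.20)(0.247500) + (-0.20)(0.332500) = 0.263625
(I − A)⁻¹ = adj(I−A) / det(I−A) ≈
  [   1.7188     0.7188     0.9042     0.7236]
  [   0.1399     1.1399     0.1674     0.0920]
  [   0.9388     0.9388     2.2760     1.0242]
  [   1.2613     1.2613     1.4414     1.9820]
The output multiplier for sector j is the column-j sum of the Leontief inverse (I − A)⁻¹ = adj(I−A) / det(I−A).
Column E of adj(I−A): (0.189500, 0.300500, 0.247500, 0.332500); det(I−A) = 0.263625.
m_E = (0.189500 + 0.300500 + 0.247500 + 0.332500) / 0.263625 = 1.07 / 0.263625 ≈ 4.059.

m_E = 4.059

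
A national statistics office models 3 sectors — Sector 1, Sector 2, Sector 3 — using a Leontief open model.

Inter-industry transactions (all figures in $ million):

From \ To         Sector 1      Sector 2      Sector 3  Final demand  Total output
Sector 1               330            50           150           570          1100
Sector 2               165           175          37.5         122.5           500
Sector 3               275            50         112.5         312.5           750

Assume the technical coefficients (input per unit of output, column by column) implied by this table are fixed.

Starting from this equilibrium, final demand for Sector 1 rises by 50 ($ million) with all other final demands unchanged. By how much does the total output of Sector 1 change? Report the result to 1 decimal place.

Technical coefficients a_ij = z_ij / X_j:
  a_11 = 330/1100 = 0.30, a_21 = 165/1100 = 0.15, a_31 = 275/1100 = 0.25
  a_12 = 50/500 = 0.10, a_22 = 175/500 = 0.35, a_32 = 50/500 = 0.10
  a_13 = 150/750 = 0.20, a_23 = 37.5/750 = 0.05, a_33 = 112.5/750 = 0.15
I − A =
  [   0.70    -0.10    -0.20]
  [  -0.15     0.65    -0.05]
  [  -0.25    -0.10     0.85]
Cofactors of I−A, C_ij = (−1)^(i+j)·(minor ij) (rows/columns in the sector order above):
  C_11 = (0.65)(0.85) − (-0.05)(-0.10) = 0.5475
  C_12 = −[(-0.15)(0.85) − (-0.05)(-0.25)] = 0.1400
  C_13 = (-0.15)(-0.10) − (0.65)(-0.25) = 0.1775
  C_21 = −[(-0.10)(0.85) − (-0.20)(-0.10)] = 0.1050
  C_22 = (0.70)(0.85) − (-0.20)(-0.25) = 0.5450
  C_23 = −[(0.70)(-0.10) − (-0.10)(-0.25)] = 0.0950
  C_31 = (-0.10)(-0.05) − (-0.20)(0.65) = 0.1350
  C_32 = −[(0.70)(-0.05) − (-0.20)(-0.15)] = 0.0650
  C_33 = (0.70)(0.65) − (-0.10)(-0.15) = 0.4400
det(I−A) = Σ_j (I−A)_1j·C_1j = (0.70)(0.5475) + (-0.10)(0.1400) + (-0.20)(0.1775) = 0.33375
adj(I−A) = Cᵀ =
  [ 0.5475   0.1050   0.1350]
  [ 0.1400   0.5450   0.0650]
  [ 0.1775   0.0950   0.4400]
(I − A)⁻¹ = adj(I−A) / det(I−A) ≈
  [   1.6404     0.3146     0.4045]
  [   0.4195     1.6330     0.1948]
  [   0.5318     0.2846     1.3184]
Δx = (I − A)⁻¹ Δd with Δd having +50 in the Sector 1 component and 0 elsewhere.
So Δx_1 = L_11 · (+50), where L_11 = adj(I−A)_11 / det(I−A) = 0.5475 / 0.33375.
Δx_1 = 0.5475 × (+50) / 0.33375 = 27.375 / 0.33375 ≈ 82.0.

Δx_1 = 82.0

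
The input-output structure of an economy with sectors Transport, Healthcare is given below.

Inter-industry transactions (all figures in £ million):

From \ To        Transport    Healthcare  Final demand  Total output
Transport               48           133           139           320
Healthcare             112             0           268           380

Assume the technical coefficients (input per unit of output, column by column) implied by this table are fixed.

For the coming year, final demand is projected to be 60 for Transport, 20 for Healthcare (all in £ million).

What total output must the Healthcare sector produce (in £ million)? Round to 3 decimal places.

Technical coefficients a_ij = z_ij / X_j:
  a_TT = 48/320 = 0.15, a_HT = 112/320 = 0.35
  a_TH = 133/380 = 0.35, a_HH = 0/380 = 0.00
I − A =
  [   0.85    -0.35]
  [  -0.35     1.00]
det(I−A) = (0.85)(1.00) − (-0.35)(-0.35) = 0.7275
adj(I−A) = [[1.00, 0.35], [0.35, 0.85]]
(I − A)⁻¹ = adj(I−A) / det(I−A) ≈
  [   1.3746     0.4811]
  [   0.4811     1.1684]
x = (I − A)⁻¹ d = adj(I−A)·d / det(I−A), with det(I−A) = 0.7275:
  x_T = (1.00·60 + 0.35·20) / 0.7275 = 67.00 / 0.7275 ≈ 92.096
  x_H = (0.35·60 + 0.85·20) / 0.7275 = 38.00 / 0.7275 ≈ 52.234

x_H = 52.234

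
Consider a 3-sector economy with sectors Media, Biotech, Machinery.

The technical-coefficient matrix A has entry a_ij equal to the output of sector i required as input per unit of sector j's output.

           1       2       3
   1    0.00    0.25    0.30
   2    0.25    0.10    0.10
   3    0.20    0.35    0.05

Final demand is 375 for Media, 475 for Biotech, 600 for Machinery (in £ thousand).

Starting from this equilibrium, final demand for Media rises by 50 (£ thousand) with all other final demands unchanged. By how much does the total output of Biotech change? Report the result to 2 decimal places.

Δx_2 = 19.06

I − A =
  [   1.00    -0.25    -0.30]
  [  -0.25     0.90    -0.10]
  [  -0.20    -0.35     0.95]
Cofactors of I−A, C_ij = (−1)^(i+j)·(minor ij) (rows/columns in the sector order above):
  C_11 = (0.90)(0.95) − (-0.10)(-0.35) = 0.8200
  C_12 = −[(-0.25)(0.95) − (-0.10)(-0.20)] = 0.2575
  C_13 = (-0.25)(-0.35) − (0.90)(-0.20) = 0.2675
  C_21 = −[(-0.25)(0.95) − (-0.30)(-0.35)] = 0.3425
  C_22 = (1.00)(0.95) − (-0.30)(-0.20) = 0.8900
  C_23 = −[(1.00)(-0.35) − (-0.25)(-0.20)] = 0.4000
  C_31 = (-0.25)(-0.10) − (-0.30)(0.90) = 0.2950
  C_32 = −[(1.00)(-0.10) − (-0.30)(-0.25)] = 0.1750
  C_33 = (1.00)(0.90) − (-0.25)(-0.25) = 0.8375
det(I−A) = Σ_j (I−A)_1j·C_1j = (1.00)(0.8200) + (-0.25)(0.2575) + (-0.30)(0.2675) = 0.675375
adj(I−A) = Cᵀ =
  [ 0.8200   0.3425   0.2950]
  [ 0.2575   0.8900   0.1750]
  [ 0.2675   0.4000   0.8375]
(I − A)⁻¹ = adj(I−A) / det(I−A) ≈
  [   1.2141     0.5071     0.4368]
  [   0.3813     1.3178     0.2591]
  [   0.3961     0.5923     1.2401]
Δx = (I − A)⁻¹ Δd with Δd having +50 in the Media component and 0 elsewhere.
So Δx_2 = L_21 · (+50), where L_21 = adj(I−A)_21 / det(I−A) = 0.2575 / 0.675375.
Δx_2 = 0.2575 × (+50) / 0.675375 = 12.875 / 0.675375 ≈ 19.06.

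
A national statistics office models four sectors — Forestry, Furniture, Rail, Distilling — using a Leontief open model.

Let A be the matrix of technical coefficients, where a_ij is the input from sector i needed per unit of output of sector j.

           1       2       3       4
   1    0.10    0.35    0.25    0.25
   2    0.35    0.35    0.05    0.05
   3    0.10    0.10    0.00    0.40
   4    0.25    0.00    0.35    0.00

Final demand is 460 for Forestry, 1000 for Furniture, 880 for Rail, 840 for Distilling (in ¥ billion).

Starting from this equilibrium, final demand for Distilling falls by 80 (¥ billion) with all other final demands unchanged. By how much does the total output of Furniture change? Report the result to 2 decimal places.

Δx_2 = -50.72

I − A =
  [   0.90    -0.35    -0.25    -0.25]
  [  -0.35     0.65    -0.05    -0.05]
  [  -0.10    -0.10     1.00    -0.40]
  [  -0.25     0.00    -0.35     1.00]
Compute the cofactors C_ij = (−1)^(i+j)·(3×3 minor ij) of I−A; the adjugate is their transpose:
adj(I−A) = Cᵀ =
  [ 0.552250   0.334750   0.243000   0.252000]
  [ 0.325250   0.652750   0.178875   0.185500]
  [ 0.166250   0.153750   0.417500   0.216250]
  [ 0.196250   0.137500   0.206875   0.431250]
det(I−A) = Σ_j (I−A)_1j·C_1j = (0.90)(0.552250) + (-0.35)(0.325250) + (-0.25)(0.166250) + (-0.25)(0.196250) = 0.2925625
(I − A)⁻¹ = adj(I−A) / det(I−A) ≈
  [   1.8876     1.1442     0.8306     0.8614]
  [   1.1117     2.2311     0.6114     0.6341]
  [   0.5683     0.5255     1.4270     0.7392]
  [   0.6708     0.4700     0.7071     1.4740]
Δx = (I − A)⁻¹ Δd with Δd having -80 in the Distilling component and 0 elsewhere.
So Δx_2 = L_24 · (-80), where L_24 = adj(I−A)_24 / det(I−A) = 0.185500 / 0.2925625.
Δx_2 = 0.185500 × (-80) / 0.2925625 = -14.84 / 0.2925625 ≈ -50.72.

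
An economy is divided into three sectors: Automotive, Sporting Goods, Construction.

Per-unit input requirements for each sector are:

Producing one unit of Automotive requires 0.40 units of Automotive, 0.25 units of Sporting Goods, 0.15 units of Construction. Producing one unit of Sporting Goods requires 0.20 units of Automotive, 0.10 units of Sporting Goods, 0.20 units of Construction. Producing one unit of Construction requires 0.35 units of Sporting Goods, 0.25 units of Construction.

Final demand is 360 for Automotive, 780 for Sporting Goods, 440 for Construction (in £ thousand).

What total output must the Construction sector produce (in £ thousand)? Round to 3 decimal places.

I − A =
  [   0.60    -0.20     0.00]
  [  -0.25     0.90    -0.35]
  [  -0.15    -0.20     0.75]
Cofactors of I−A, C_ij = (−1)^(i+j)·(minor ij) (rows/columns in the sector order above):
  C_11 = (0.90)(0.75) − (-0.35)(-0.20) = 0.6050
  C_12 = −[(-0.25)(0.75) − (-0.35)(-0.15)] = 0.2400
  C_13 = (-0.25)(-0.20) − (0.90)(-0.15) = 0.1850
  C_21 = −[(-0.20)(0.75) − (0.00)(-0.20)] = 0.1500
  C_22 = (0.60)(0.75) − (0.00)(-0.15) = 0.4500
  C_23 = −[(0.60)(-0.20) − (-0.20)(-0.15)] = 0.1500
  C_31 = (-0.20)(-0.35) − (0.00)(0.90) = 0.0700
  C_32 = −[(0.60)(-0.35) − (0.00)(-0.25)] = 0.2100
  C_33 = (0.60)(0.90) − (-0.20)(-0.25) = 0.4900
det(I−A) = Σ_j (I−A)_1j·C_1j = (0.60)(0.6050) + (-0.20)(0.2400) + (0.00)(0.1850) = 0.3150
adj(I−A) = Cᵀ =
  [ 0.6050   0.1500   0.0700]
  [ 0.2400   0.4500   0.2100]
  [ 0.1850   0.1500   0.4900]
(I − A)⁻¹ = adj(I−A) / det(I−A) ≈
  [   1.9206     0.4762     0.2222]
  [   0.7619     1.4286     0.6667]
  [   0.5873     0.4762     1.5556]
x = (I − A)⁻¹ d = adj(I−A)·d / det(I−A), with det(I−A) = 0.3150:
  x_1 = (0.6050·360 + 0.1500·780 + 0.0700·440) / 0.3150 = 365.60 / 0.3150 ≈ 1160.635
  x_2 = (0.2400·360 + 0.4500·780 + 0.2100·440) / 0.3150 = 529.80 / 0.3150 ≈ 1681.905
  x_3 = (0.1850·360 + 0.1500·780 + 0.4900·440) / 0.3150 = 399.20 / 0.3150 ≈ 1267.302

x_3 = 1267.302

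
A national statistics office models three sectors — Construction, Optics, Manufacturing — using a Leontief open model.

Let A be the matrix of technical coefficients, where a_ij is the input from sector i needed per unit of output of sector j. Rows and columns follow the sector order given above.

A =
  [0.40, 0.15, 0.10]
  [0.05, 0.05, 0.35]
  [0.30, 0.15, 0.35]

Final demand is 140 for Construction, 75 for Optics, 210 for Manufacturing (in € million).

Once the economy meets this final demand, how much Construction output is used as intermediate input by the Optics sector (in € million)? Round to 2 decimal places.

z_12 = 47.42

I − A =
  [   0.60    -0.15    -0.10]
  [  -0.05     0.95    -0.35]
  [  -0.30    -0.15     0.65]
Cofactors of I−A, C_ij = (−1)^(i+j)·(minor ij) (rows/columns in the sector order above):
  C_11 = (0.95)(0.65) − (-0.35)(-0.15) = 0.5650
  C_12 = −[(-0.05)(0.65) − (-0.35)(-0.30)] = 0.1375
  C_13 = (-0.05)(-0.15) − (0.95)(-0.30) = 0.2925
  C_21 = −[(-0.15)(0.65) − (-0.10)(-0.15)] = 0.1125
  C_22 = (0.60)(0.65) − (-0.10)(-0.30) = 0.3600
  C_23 = −[(0.60)(-0.15) − (-0.15)(-0.30)] = 0.1350
  C_31 = (-0.15)(-0.35) − (-0.10)(0.95) = 0.1475
  C_32 = −[(0.60)(-0.35) − (-0.10)(-0.05)] = 0.2150
  C_33 = (0.60)(0.95) − (-0.15)(-0.05) = 0.5625
det(I−A) = Σ_j (I−A)_1j·C_1j = (0.60)(0.5650) + (-0.15)(0.1375) + (-0.10)(0.2925) = 0.289125
adj(I−A) = Cᵀ =
  [ 0.5650   0.1125   0.1475]
  [ 0.1375   0.3600   0.2150]
  [ 0.2925   0.1350   0.5625]
(I − A)⁻¹ = adj(I−A) / det(I−A) ≈
  [   1.9542     0.3891     0.5102]
  [   0.4756     1.2451     0.7436]
  [   1.0117     0.4669     1.9455]
First solve x = (I − A)⁻¹ d = adj(I−A)·d / det(I−A); in particular x_2 = (0.1375·140 + 0.3600·75 + 0.2150·210) / 0.289125 = 91.40 / 0.289125 ≈ 316.1262.
Intermediate flow from 1 to 2: z_12 = a_12 · x_2 = 0.15 × 91.40 / 0.289125 = 13.71 / 0.289125 ≈ 47.42.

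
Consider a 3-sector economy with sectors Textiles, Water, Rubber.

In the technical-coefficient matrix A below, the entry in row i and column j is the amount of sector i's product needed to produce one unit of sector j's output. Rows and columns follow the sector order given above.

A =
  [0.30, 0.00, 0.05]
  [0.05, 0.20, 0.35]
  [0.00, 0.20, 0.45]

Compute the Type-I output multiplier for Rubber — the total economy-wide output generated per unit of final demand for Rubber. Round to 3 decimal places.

m_R = 3.279

I − A =
  [   0.70     0.00    -0.05]
  [  -0.05     0.80    -0.35]
  [   0.00    -0.20     0.55]
Cofactors of I−A, C_ij = (−1)^(i+j)·(minor ij) (rows/columns in the sector order above):
  C_11 = (0.80)(0.55) − (-0.35)(-0.20) = 0.3700
  C_12 = −[(-0.05)(0.55) − (-0.35)(0.00)] = 0.0275
  C_13 = (-0.05)(-0.20) − (0.80)(0.00) = 0.0100
  C_21 = −[(0.00)(0.55) − (-0.05)(-0.20)] = 0.0100
  C_22 = (0.70)(0.55) − (-0.05)(0.00) = 0.3850
  C_23 = −[(0.70)(-0.20) − (0.00)(0.00)] = 0.1400
  C_31 = (0.00)(-0.35) − (-0.05)(0.80) = 0.0400
  C_32 = −[(0.70)(-0.35) − (-0.05)(-0.05)] = 0.2475
  C_33 = (0.70)(0.80) − (0.00)(-0.05) = 0.5600
det(I−A) = Σ_j (I−A)_1j·C_1j = (0.70)(0.3700) + (0.00)(0.0275) + (-0.05)(0.0100) = 0.2585
adj(I−A) = Cᵀ =
  [ 0.3700   0.0100   0.0400]
  [ 0.0275   0.3850   0.2475]
  [ 0.0100   0.1400   0.5600]
(I − A)⁻¹ = adj(I−A) / det(I−A) ≈
  [   1.4313     0.0387     0.1547]
  [   0.1064     1.4894     0.9574]
  [   0.0387     0.5416     2.1663]
The output multiplier for sector j is the column-j sum of the Leontief inverse (I − A)⁻¹ = adj(I−A) / det(I−A).
Column R of adj(I−A): (0.0400, 0.2475, 0.5600); det(I−A) = 0.2585.
m_R = (0.0400 + 0.2475 + 0.5600) / 0.2585 = 0.8475 / 0.2585 ≈ 3.279.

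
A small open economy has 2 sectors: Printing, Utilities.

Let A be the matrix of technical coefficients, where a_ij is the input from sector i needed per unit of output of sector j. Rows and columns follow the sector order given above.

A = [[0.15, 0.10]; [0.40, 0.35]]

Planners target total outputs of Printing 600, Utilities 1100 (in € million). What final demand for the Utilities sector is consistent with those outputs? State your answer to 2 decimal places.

I − A =
  [   0.85    -0.10]
  [  -0.40     0.65]
d = (I − A) x:
  d_P = (+0.85)·600 + (-0.10)·1100 = 400.00
  d_U = (-0.40)·600 + (+0.65)·1100 = 475.00

d_U = 475.00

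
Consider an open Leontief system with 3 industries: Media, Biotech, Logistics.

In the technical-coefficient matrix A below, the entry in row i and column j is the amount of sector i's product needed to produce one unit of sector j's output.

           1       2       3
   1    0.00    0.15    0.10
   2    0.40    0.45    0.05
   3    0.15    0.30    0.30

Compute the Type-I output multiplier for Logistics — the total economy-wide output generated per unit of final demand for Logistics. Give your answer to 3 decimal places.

I − A =
  [   1.00    -0.15    -0.10]
  [  -0.40     0.55    -0.05]
  [  -0.15    -0.30     0.70]
Cofactors of I−A, C_ij = (−1)^(i+j)·(minor ij) (rows/columns in the sector order above):
  C_11 = (0.55)(0.70) − (-0.05)(-0.30) = 0.3700
  C_12 = −[(-0.40)(0.70) − (-0.05)(-0.15)] = 0.2875
  C_13 = (-0.40)(-0.30) − (0.55)(-0.15) = 0.2025
  C_21 = −[(-0.15)(0.70) − (-0.10)(-0.30)] = 0.1350
  C_22 = (1.00)(0.70) − (-0.10)(-0.15) = 0.6850
  C_23 = −[(1.00)(-0.30) − (-0.15)(-0.15)] = 0.3225
  C_31 = (-0.15)(-0.05) − (-0.10)(0.55) = 0.0625
  C_32 = −[(1.00)(-0.05) − (-0.10)(-0.40)] = 0.0900
  C_33 = (1.00)(0.55) − (-0.15)(-0.40) = 0.4900
det(I−A) = Σ_j (I−A)_1j·C_1j = (1.00)(0.3700) + (-0.15)(0.2875) + (-0.10)(0.2025) = 0.306625
adj(I−A) = Cᵀ =
  [ 0.3700   0.1350   0.0625]
  [ 0.2875   0.6850   0.0900]
  [ 0.2025   0.3225   0.4900]
(I − A)⁻¹ = adj(I−A) / det(I−A) ≈
  [   1.2067     0.4403     0.2038]
  [   0.9376     2.2340     0.2935]
  [   0.6604     1.0518     1.5980]
The output multiplier for sector j is the column-j sum of the Leontief inverse (I − A)⁻¹ = adj(I−A) / det(I−A).
Column 3 of adj(I−A): (0.0625, 0.0900, 0.4900); det(I−A) = 0.306625.
m_3 = (0.0625 + 0.0900 + 0.4900) / 0.306625 = 0.6425 / 0.306625 ≈ 2.095.

m_3 = 2.095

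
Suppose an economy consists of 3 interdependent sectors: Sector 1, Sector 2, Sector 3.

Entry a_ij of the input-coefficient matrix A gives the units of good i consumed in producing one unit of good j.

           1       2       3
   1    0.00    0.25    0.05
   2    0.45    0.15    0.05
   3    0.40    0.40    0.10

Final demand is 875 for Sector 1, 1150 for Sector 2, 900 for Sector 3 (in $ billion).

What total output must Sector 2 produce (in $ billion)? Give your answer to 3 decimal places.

x_2 = 2364.953

I − A =
  [   1.00    -0.25    -0.05]
  [  -0.45     0.85    -0.05]
  [  -0.40    -0.40     0.90]
Cofactors of I−A, C_ij = (−1)^(i+j)·(minor ij) (rows/columns in the sector order above):
  C_11 = (0.85)(0.90) − (-0.05)(-0.40) = 0.7450
  C_12 = −[(-0.45)(0.90) − (-0.05)(-0.40)] = 0.4250
  C_13 = (-0.45)(-0.40) − (0.85)(-0.40) = 0.5200
  C_21 = −[(-0.25)(0.90) − (-0.05)(-0.40)] = 0.2450
  C_22 = (1.00)(0.90) − (-0.05)(-0.40) = 0.8800
  C_23 = −[(1.00)(-0.40) − (-0.25)(-0.40)] = 0.5000
  C_31 = (-0.25)(-0.05) − (-0.05)(0.85) = 0.0550
  C_32 = −[(1.00)(-0.05) − (-0.05)(-0.45)] = 0.0725
  C_33 = (1.00)(0.85) − (-0.25)(-0.45) = 0.7375
det(I−A) = Σ_j (I−A)_1j·C_1j = (1.00)(0.7450) + (-0.25)(0.4250) + (-0.05)(0.5200) = 0.61275
adj(I−A) = Cᵀ =
  [ 0.7450   0.2450   0.0550]
  [ 0.4250   0.8800   0.0725]
  [ 0.5200   0.5000   0.7375]
(I − A)⁻¹ = adj(I−A) / det(I−A) ≈
  [   1.2158     0.3998     0.0898]
  [   0.6936     1.4361     0.1183]
  [   0.8486     0.8160     1.2036]
x = (I − A)⁻¹ d = adj(I−A)·d / det(I−A), with det(I−A) = 0.61275:
  x_1 = (0.7450·875 + 0.2450·1150 + 0.0550·900) / 0.61275 = 983.125 / 0.61275 ≈ 1604.447
  x_2 = (0.4250·875 + 0.8800·1150 + 0.0725·900) / 0.61275 = 1449.125 / 0.61275 ≈ 2364.953
  x_3 = (0.5200·875 + 0.5000·1150 + 0.7375·900) / 0.61275 = 1693.75 / 0.61275 ≈ 2764.178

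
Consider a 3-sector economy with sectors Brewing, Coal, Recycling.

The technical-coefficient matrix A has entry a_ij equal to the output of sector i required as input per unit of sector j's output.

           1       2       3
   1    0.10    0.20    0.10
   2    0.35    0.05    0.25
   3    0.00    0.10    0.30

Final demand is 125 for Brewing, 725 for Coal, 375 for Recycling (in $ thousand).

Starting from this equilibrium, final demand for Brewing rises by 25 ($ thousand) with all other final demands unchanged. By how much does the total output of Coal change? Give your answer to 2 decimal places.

Δx_2 = 11.70

I − A =
  [   0.90    -0.20    -0.10]
  [  -0.35     0.95    -0.25]
  [   0.00    -0.10     0.70]
Cofactors of I−A, C_ij = (−1)^(i+j)·(minor ij) (rows/columns in the sector order above):
  C_11 = (0.95)(0.70) − (-0.25)(-0.10) = 0.6400
  C_12 = −[(-0.35)(0.70) − (-0.25)(0.00)] = 0.2450
  C_13 = (-0.35)(-0.10) − (0.95)(0.00) = 0.0350
  C_21 = −[(-0.20)(0.70) − (-0.10)(-0.10)] = 0.1500
  C_22 = (0.90)(0.70) − (-0.10)(0.00) = 0.6300
  C_23 = −[(0.90)(-0.10) − (-0.20)(0.00)] = 0.0900
  C_31 = (-0.20)(-0.25) − (-0.10)(0.95) = 0.1450
  C_32 = −[(0.90)(-0.25) − (-0.10)(-0.35)] = 0.2600
  C_33 = (0.90)(0.95) − (-0.20)(-0.35) = 0.7850
det(I−A) = Σ_j (I−A)_1j·C_1j = (0.90)(0.6400) + (-0.20)(0.2450) + (-0.10)(0.0350) = 0.5235
adj(I−A) = Cᵀ =
  [ 0.6400   0.1500   0.1450]
  [ 0.2450   0.6300   0.2600]
  [ 0.0350   0.0900   0.7850]
(I − A)⁻¹ = adj(I−A) / det(I−A) ≈
  [   1.2225     0.2865     0.2770]
  [   0.4680     1.2034     0.4967]
  [   0.0669     0.1719     1.4995]
Δx = (I − A)⁻¹ Δd with Δd having +25 in the Brewing component and 0 elsewhere.
So Δx_2 = L_21 · (+25), where L_21 = adj(I−A)_21 / det(I−A) = 0.2450 / 0.5235.
Δx_2 = 0.2450 × (+25) / 0.5235 = 6.125 / 0.5235 ≈ 11.70.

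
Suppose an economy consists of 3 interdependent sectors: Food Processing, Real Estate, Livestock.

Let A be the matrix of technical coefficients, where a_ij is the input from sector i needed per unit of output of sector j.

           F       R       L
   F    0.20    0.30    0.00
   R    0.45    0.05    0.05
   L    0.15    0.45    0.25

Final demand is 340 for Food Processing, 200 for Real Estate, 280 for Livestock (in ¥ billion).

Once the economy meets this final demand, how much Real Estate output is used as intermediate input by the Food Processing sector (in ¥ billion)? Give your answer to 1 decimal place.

z_RF = 284.7

I − A =
  [   0.80    -0.30     0.00]
  [  -0.45     0.95    -0.05]
  [  -0.15    -0.45     0.75]
Cofactors of I−A, C_ij = (−1)^(i+j)·(minor ij) (rows/columns in the sector order above):
  C_11 = (0.95)(0.75) − (-0.05)(-0.45) = 0.6900
  C_12 = −[(-0.45)(0.75) − (-0.05)(-0.15)] = 0.3450
  C_13 = (-0.45)(-0.45) − (0.95)(-0.15) = 0.3450
  C_21 = −[(-0.30)(0.75) − (0.00)(-0.45)] = 0.2250
  C_22 = (0.80)(0.75) − (0.00)(-0.15) = 0.6000
  C_23 = −[(0.80)(-0.45) − (-0.30)(-0.15)] = 0.4050
  C_31 = (-0.30)(-0.05) − (0.00)(0.95) = 0.0150
  C_32 = −[(0.80)(-0.05) − (0.00)(-0.45)] = 0.0400
  C_33 = (0.80)(0.95) − (-0.30)(-0.45) = 0.6250
det(I−A) = Σ_j (I−A)_1j·C_1j = (0.80)(0.6900) + (-0.30)(0.3450) + (0.00)(0.3450) = 0.4485
adj(I−A) = Cᵀ =
  [ 0.6900   0.2250   0.0150]
  [ 0.3450   0.6000   0.0400]
  [ 0.3450   0.4050   0.6250]
(I − A)⁻¹ = adj(I−A) / det(I−A) ≈
  [   1.5385     0.5017     0.0334]
  [   0.7692     1.3378     0.0892]
  [   0.7692     0.9030     1.3935]
First solve x = (I − A)⁻¹ d = adj(I−A)·d / det(I−A); in particular x_F = (0.6900·340 + 0.2250·200 + 0.0150·280) / 0.4485 = 283.80 / 0.4485 ≈ 632.776.
Intermediate flow from R to F: z_RF = a_RF · x_F = 0.45 × 283.80 / 0.4485 = 127.71 / 0.4485 ≈ 284.7.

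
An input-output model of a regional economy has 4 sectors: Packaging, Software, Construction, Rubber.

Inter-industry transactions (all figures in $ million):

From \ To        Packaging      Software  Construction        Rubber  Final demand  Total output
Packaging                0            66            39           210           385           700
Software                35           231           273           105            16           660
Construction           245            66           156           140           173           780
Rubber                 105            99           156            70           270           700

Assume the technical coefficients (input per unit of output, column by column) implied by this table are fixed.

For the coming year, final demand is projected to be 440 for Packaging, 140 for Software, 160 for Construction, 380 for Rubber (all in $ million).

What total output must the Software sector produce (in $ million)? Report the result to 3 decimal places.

Technical coefficients a_ij = z_ij / X_j:
  a_11 = 0/700 = 0.00, a_21 = 35/700 = 0.05, a_31 = 245/700 = 0.35, a_41 = 105/700 = 0.15
  a_12 = 66/660 = 0.10, a_22 = 231/660 = 0.35, a_32 = 66/660 = 0.10, a_42 = 99/660 = 0.15
  a_13 = 39/780 = 0.05, a_23 = 273/780 = 0.35, a_33 = 156/780 = 0.20, a_43 = 156/780 = 0.20
  a_14 = 210/700 = 0.30, a_24 = 105/700 = 0.15, a_34 = 140/700 = 0.20, a_44 = 70/700 = 0.10
I − A =
  [   1.00    -0.10    -0.05    -0.30]
  [  -0.05     0.65    -0.35    -0.15]
  [  -0.35    -0.10     0.80    -0.20]
  [  -0.15    -0.15    -0.20     0.90]
Compute the cofactors C_ij = (−1)^(i+j)·(3×3 minor ij) of I−A; the adjugate is their transpose:
adj(I−A) = Cᵀ =
  [ 0.379000   0.116000   0.117375   0.171750]
  [ 0.183250   0.605750   0.335625   0.236625]
  [ 0.224625   0.165750   0.524250   0.219000]
  [ 0.143625   0.157125   0.192000   0.457125]
det(I−A) = Σ_j (I−A)_1j·C_1j = (1.00)(0.379000) + (-0.10)(0.183250) + (-0.05)(0.224625) + (-0.30)(0.143625) = 0.30635625
(I − A)⁻¹ = adj(I−A) / det(I−A) ≈
  [   1.2371     0.3786     0.3831     0.5606]
  [   0.5982     1.9773     1.0955     0.7724]
  [   0.7332     0.5410     1.7112     0.7149]
  [   0.4688     0.5129     0.6267     1.4921]
x = (I − A)⁻¹ d = adj(I−A)·d / det(I−A), with det(I−A) = 0.30635625:
  x_1 = (0.379000·440 + 0.116000·140 + 0.117375·160 + 0.171750·380) / 0.30635625 = 267.045 / 0.30635625 ≈ 871.681
  x_2 = (0.183250·440 + 0.605750·140 + 0.335625·160 + 0.236625·380) / 0.30635625 = 309.0525 / 0.30635625 ≈ 1008.801
  x_3 = (0.224625·440 + 0.165750·140 + 0.524250·160 + 0.219000·380) / 0.30635625 = 289.14 / 0.30635625 ≈ 943.803
  x_4 = (0.143625·440 + 0.157125·140 + 0.192000·160 + 0.457125·380) / 0.30635625 = 289.62 / 0.30635625 ≈ 945.370

x_2 = 1008.801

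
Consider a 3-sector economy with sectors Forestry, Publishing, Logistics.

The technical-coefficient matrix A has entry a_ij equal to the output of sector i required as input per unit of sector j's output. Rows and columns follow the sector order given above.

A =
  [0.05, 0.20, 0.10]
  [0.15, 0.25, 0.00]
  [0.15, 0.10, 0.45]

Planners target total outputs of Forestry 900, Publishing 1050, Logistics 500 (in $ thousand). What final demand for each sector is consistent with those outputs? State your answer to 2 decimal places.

I − A =
  [   0.95    -0.20    -0.10]
  [  -0.15     0.75     0.00]
  [  -0.15    -0.10     0.55]
d = (I − A) x:
  d_F = (+0.95)·900 + (-0.20)·1050 + (-0.10)·500 = 595.00
  d_P = (-0.15)·900 + (+0.75)·1050 + (+0.00)·500 = 652.50
  d_L = (-0.15)·900 + (-0.10)·1050 + (+0.55)·500 = 35.00

d_F = 595.00, d_P = 652.50, d_L = 35.00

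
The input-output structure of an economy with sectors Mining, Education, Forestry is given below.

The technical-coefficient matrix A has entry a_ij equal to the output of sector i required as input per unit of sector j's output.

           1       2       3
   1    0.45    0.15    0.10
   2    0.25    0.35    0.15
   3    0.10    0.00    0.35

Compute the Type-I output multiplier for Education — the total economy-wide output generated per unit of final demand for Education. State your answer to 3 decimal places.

I − A =
  [   0.55    -0.15    -0.10]
  [  -0.25     0.65    -0.15]
  [  -0.10     0.00     0.65]
Cofactors of I−A, C_ij = (−1)^(i+j)·(minor ij) (rows/columns in the sector order above):
  C_11 = (0.65)(0.65) − (-0.15)(0.00) = 0.4225
  C_12 = −[(-0.25)(0.65) − (-0.15)(-0.10)] = 0.1775
  C_13 = (-0.25)(0.00) − (0.65)(-0.10) = 0.0650
  C_21 = −[(-0.15)(0.65) − (-0.10)(0.00)] = 0.0975
  C_22 = (0.55)(0.65) − (-0.10)(-0.10) = 0.3475
  C_23 = −[(0.55)(0.00) − (-0.15)(-0.10)] = 0.0150
  C_31 = (-0.15)(-0.15) − (-0.10)(0.65) = 0.0875
  C_32 = −[(0.55)(-0.15) − (-0.10)(-0.25)] = 0.1075
  C_33 = (0.55)(0.65) − (-0.15)(-0.25) = 0.3200
det(I−A) = Σ_j (I−A)_1j·C_1j = (0.55)(0.4225) + (-0.15)(0.1775) + (-0.10)(0.0650) = 0.19925
adj(I−A) = Cᵀ =
  [ 0.4225   0.0975   0.0875]
  [ 0.1775   0.3475   0.1075]
  [ 0.0650   0.0150   0.3200]
(I − A)⁻¹ = adj(I−A) / det(I−A) ≈
  [   2.1205     0.4893     0.4391]
  [   0.8908     1.7440     0.5395]
  [   0.3262     0.0753     1.6060]
The output multiplier for sector j is the column-j sum of the Leontief inverse (I − A)⁻¹ = adj(I−A) / det(I−A).
Column 2 of adj(I−A): (0.0975, 0.3475, 0.0150); det(I−A) = 0.19925.
m_2 = (0.0975 + 0.3475 + 0.0150) / 0.19925 = 0.46 / 0.19925 ≈ 2.309.

m_2 = 2.309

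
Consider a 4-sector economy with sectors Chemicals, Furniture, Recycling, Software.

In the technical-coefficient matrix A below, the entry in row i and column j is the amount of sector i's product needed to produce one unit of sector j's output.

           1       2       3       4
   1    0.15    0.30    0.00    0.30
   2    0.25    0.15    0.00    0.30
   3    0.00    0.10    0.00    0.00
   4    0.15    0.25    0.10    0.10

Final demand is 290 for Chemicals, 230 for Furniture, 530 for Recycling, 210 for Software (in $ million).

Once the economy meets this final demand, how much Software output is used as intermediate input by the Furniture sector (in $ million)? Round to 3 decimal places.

z_42 = 185.697

I − A =
  [   0.85    -0.30     0.00    -0.30]
  [  -0.25     0.85     0.00    -0.30]
  [   0.00    -0.10     1.00     0.00]
  [  -0.15    -0.25    -0.10     0.90]
Compute the cofactors C_ij = (−1)^(i+j)·(3×3 minor ij) of I−A; the adjugate is their transpose:
adj(I−A) = Cᵀ =
  [ 0.68700   0.34800   0.03450   0.34500]
  [ 0.27000   0.72000   0.03300   0.33000]
  [ 0.02700   0.07200   0.44850   0.03300]
  [ 0.19250   0.26600   0.06475   0.64750]
det(I−A) = Σ_j (I−A)_1j·C_1j = (0.85)(0.68700) + (-0.30)(0.27000) + (0.00)(0.02700) + (-0.30)(0.19250) = 0.4452
(I − A)⁻¹ = adj(I−A) / det(I−A) ≈
  [   1.5431     0.7817     0.0775     0.7749]
  [   0.6065     1.6173     0.0741     0.7412]
  [   0.0606     0.1617     1.0074     0.0741]
  [   0.4324     0.5975     0.1454     1.4544]
First solve x = (I − A)⁻¹ d = adj(I−A)·d / det(I−A); in particular x_2 = (0.27000·290 + 0.72000·230 + 0.03300·530 + 0.33000·210) / 0.4452 = 330.69 / 0.4452 ≈ 742.78976.
Intermediate flow from 4 to 2: z_42 = a_42 · x_2 = 0.25 × 330.69 / 0.4452 = 82.6725 / 0.4452 ≈ 185.697.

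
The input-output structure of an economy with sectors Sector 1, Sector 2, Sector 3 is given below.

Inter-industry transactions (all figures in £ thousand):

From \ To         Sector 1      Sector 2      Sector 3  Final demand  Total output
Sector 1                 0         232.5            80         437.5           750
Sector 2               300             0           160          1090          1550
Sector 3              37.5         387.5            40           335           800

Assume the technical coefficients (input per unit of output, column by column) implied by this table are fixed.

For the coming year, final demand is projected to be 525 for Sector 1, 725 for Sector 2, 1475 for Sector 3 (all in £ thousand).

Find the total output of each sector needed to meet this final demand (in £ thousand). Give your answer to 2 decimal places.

Technical coefficients a_ij = z_ij / X_j:
  a_11 = 0/750 = 0.00, a_21 = 300/750 = 0.40, a_31 = 37.5/750 = 0.05
  a_12 = 232.5/1550 = 0.15, a_22 = 0/1550 = 0.00, a_32 = 387.5/1550 = 0.25
  a_13 = 80/800 = 0.10, a_23 = 160/800 = 0.20, a_33 = 40/800 = 0.05
I − A =
  [   1.00    -0.15    -0.10]
  [  -0.40     1.00    -0.20]
  [  -0.05    -0.25     0.95]
Cofactors of I−A, C_ij = (−1)^(i+j)·(minor ij) (rows/columns in the sector order above):
  C_11 = (1.00)(0.95) − (-0.20)(-0.25) = 0.9000
  C_12 = −[(-0.40)(0.95) − (-0.20)(-0.05)] = 0.3900
  C_13 = (-0.40)(-0.25) − (1.00)(-0.05) = 0.1500
  C_21 = −[(-0.15)(0.95) − (-0.10)(-0.25)] = 0.1675
  C_22 = (1.00)(0.95) − (-0.10)(-0.05) = 0.9450
  C_23 = −[(1.00)(-0.25) − (-0.15)(-0.05)] = 0.2575
  C_31 = (-0.15)(-0.20) − (-0.10)(1.00) = 0.1300
  C_32 = −[(1.00)(-0.20) − (-0.10)(-0.40)] = 0.2400
  C_33 = (1.00)(1.00) − (-0.15)(-0.40) = 0.9400
det(I−A) = Σ_j (I−A)_1j·C_1j = (1.00)(0.9000) + (-0.15)(0.3900) + (-0.10)(0.1500) = 0.8265
adj(I−A) = Cᵀ =
  [ 0.9000   0.1675   0.1300]
  [ 0.3900   0.9450   0.2400]
  [ 0.1500   0.2575   0.9400]
(I − A)⁻¹ = adj(I−A) / det(I−A) ≈
  [   1.0889     0.2027     0.1573]
  [   0.4719     1.1434     0.2904]
  [   0.1815     0.3116     1.1373]
x = (I − A)⁻¹ d = adj(I−A)·d / det(I−A), with det(I−A) = 0.8265:
  x_1 = (0.9000·525 + 0.1675·725 + 0.1300·1475) / 0.8265 = 785.6875 / 0.8265 ≈ 950.62
  x_2 = (0.3900·525 + 0.9450·725 + 0.2400·1475) / 0.8265 = 1243.875 / 0.8265 ≈ 1504.99
  x_3 = (0.1500·525 + 0.2575·725 + 0.9400·1475) / 0.8265 = 1651.9375 / 0.8265 ≈ 1998.71

x_1 = 950.62, x_2 = 1504.99, x_3 = 1998.71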